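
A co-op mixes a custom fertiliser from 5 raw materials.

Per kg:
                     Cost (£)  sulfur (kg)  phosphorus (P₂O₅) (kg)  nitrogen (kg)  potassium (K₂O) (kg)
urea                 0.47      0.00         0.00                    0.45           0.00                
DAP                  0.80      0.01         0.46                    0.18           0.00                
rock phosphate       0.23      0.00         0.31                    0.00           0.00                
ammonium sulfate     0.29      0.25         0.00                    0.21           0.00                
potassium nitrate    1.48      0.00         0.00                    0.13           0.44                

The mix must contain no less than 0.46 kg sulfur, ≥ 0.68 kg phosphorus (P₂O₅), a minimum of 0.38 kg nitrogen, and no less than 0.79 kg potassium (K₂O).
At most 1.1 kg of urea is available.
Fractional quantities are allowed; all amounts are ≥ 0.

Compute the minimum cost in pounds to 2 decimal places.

£3.70

Let x1 = kg of urea, x2 = kg of DAP, x3 = kg of rock phosphate, x4 = kg of ammonium sulfate, x5 = kg of potassium nitrate.
min 0.47x1 + 0.8x2 + 0.23x3 + 0.29x4 + 1.48x5 with:
  0.01x2 + 0.25x4 ≥ 0.46   (sulfur)
  0.46x2 + 0.31x3 ≥ 0.68   (phosphorus (P₂O₅))
  0.45x1 + 0.18x2 + 0.21x4 + 0.13x5 ≥ 0.38   (nitrogen)
  0.44x5 ≥ 0.79   (potassium (K₂O))
  x1 ≤ 1.1
  x1, x2, x3, x4, x5 ≥ 0.
The cheapest feasible vertex uses only rock phosphate, ammonium sulfate, potassium nitrate; urea, DAP are not used. Binding constraints: sulfur, phosphorus (P₂O₅), potassium (K₂O).
Optimal quantities: rock phosphate = 2.1935 kg, ammonium sulfate = 1.84 kg, potassium nitrate = 1.7955 kg.
Objective = 0.23·2.1935 + 0.29·1.84 + 1.48·1.7955 = 3.6954.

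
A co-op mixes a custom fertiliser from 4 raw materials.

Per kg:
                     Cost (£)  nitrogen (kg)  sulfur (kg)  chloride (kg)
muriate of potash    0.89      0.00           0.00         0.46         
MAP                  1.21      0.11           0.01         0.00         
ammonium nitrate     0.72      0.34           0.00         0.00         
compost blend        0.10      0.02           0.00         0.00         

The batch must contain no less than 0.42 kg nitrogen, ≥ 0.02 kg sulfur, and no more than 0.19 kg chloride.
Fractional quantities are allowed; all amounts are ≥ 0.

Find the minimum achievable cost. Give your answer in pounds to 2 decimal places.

£2.84

This is a linear program. Let x1 = kg of muriate of potash, x2 = kg of MAP, x3 = kg of ammonium nitrate, x4 = kg of compost blend.
min 0.89x1 + 1.21x2 + 0.72x3 + 0.1x4 subject to:
  0.11x2 + 0.34x3 + 0.02x4 ≥ 0.42   (nitrogen)
  0.01x2 ≥ 0.02   (sulfur)
  0.46x1 ≤ 0.19   (chloride)
  x1, x2, x3, x4 ≥ 0.
The cheapest feasible vertex uses only MAP, ammonium nitrate; muriate of potash, compost blend are not used. Binding constraints: nitrogen and sulfur.
Optimal quantities: MAP = 2 kg, ammonium nitrate = 0.5882 kg.
Cost = 1.21·2 + 0.72·0.5882 = 2.8435.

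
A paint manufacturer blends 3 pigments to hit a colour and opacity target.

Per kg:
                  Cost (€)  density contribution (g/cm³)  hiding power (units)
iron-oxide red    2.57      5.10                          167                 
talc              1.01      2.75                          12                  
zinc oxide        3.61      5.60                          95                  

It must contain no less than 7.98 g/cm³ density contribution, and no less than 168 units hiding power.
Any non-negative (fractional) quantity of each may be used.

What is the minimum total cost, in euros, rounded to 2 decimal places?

Let x1 = kg of iron-oxide red, x2 = kg of talc, x3 = kg of zinc oxide.
Minimise 2.57x1 + 1.01x2 + 3.61x3 subject to:
  5.1x1 + 2.75x2 + 5.6x3 ≥ 7.98   (density contribution)
  167x1 + 12x2 + 95x3 ≥ 168   (hiding power)
  x1, x2, x3 ≥ 0.
The optimal basis is {iron-oxide red, talc}; zinc oxide drops out. The density contribution and hiding power requirements are met with equality.
Optimal quantities: iron-oxide red = 0.9201 kg, talc = 1.195 kg.
Hence cost = 2.57·0.9201 + 1.01·1.195 = €3.5716.

€3.57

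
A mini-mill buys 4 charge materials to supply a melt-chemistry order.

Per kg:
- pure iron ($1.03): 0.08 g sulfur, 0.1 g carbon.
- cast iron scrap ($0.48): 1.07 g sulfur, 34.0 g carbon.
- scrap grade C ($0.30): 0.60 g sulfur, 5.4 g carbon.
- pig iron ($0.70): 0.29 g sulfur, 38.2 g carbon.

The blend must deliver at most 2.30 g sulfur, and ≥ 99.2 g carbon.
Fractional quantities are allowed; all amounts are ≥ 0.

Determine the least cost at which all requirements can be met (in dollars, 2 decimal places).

$1.55

Let x1 = kg of pure iron, x2 = kg of cast iron scrap, x3 = kg of scrap grade C, x4 = kg of pig iron.
Minimise 1.03x1 + 0.48x2 + 0.3x3 + 0.7x4 subject to:
  0.08x1 + 1.07x2 + 0.6x3 + 0.29x4 ≤ 2.3   (sulfur)
  0.1x1 + 34x2 + 5.4x3 + 38.2x4 ≥ 99.2   (carbon)
  x1, x2, x3, x4 ≥ 0.
The minimum-cost mix takes nothing from pure iron, scrap grade C — only cast iron scrap, pig iron. The sulfur and carbon requirements are met with equality.
Optimal quantities: cast iron scrap = 1.905 kg, pig iron = 0.901 kg.
Total cost: 0.48·1.905 + 0.7·0.901 = 1.5451.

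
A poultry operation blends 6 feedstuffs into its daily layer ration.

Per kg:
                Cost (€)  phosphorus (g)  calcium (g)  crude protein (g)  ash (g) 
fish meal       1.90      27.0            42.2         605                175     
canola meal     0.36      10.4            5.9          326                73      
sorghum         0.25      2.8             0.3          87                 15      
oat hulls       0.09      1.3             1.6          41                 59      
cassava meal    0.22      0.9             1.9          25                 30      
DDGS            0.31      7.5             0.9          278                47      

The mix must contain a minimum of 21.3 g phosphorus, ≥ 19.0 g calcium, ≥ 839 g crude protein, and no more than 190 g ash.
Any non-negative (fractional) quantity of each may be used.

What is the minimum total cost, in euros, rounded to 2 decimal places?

€1.12

This is a linear program. Let x1 = kg of fish meal, x2 = kg of canola meal, x3 = kg of sorghum, x4 = kg of oat hulls, x5 = kg of cassava meal, x6 = kg of DDGS.
Minimise 1.9x1 + 0.36x2 + 0.25x3 + 0.09x4 + 0.22x5 + 0.31x6 s.t.:
  27x1 + 10.4x2 + 2.8x3 + 1.3x4 + 0.9x5 + 7.5x6 ≥ 21.3   (phosphorus)
  42.2x1 + 5.9x2 + 0.3x3 + 1.6x4 + 1.9x5 + 0.9x6 ≥ 19   (calcium)
  605x1 + 326x2 + 87x3 + 41x4 + 25x5 + 278x6 ≥ 839   (crude protein)
  175x1 + 73x2 + 15x3 + 59x4 + 30x5 + 47x6 ≤ 190   (ash)
  x1, x2, x3, x4, x5, x6 ≥ 0.
At the optimum only fish meal, canola meal, DDGS are positive (sorghum, oat hulls, cassava meal = 0). The calcium, crude protein, ash requirements are met with equality.
Solving gives x1 = 0.1577, x2 = 2.051, x6 = 0.2693.
Objective = 1.9·0.1577 + 0.36·2.051 + 0.31·0.2693 = 1.1215.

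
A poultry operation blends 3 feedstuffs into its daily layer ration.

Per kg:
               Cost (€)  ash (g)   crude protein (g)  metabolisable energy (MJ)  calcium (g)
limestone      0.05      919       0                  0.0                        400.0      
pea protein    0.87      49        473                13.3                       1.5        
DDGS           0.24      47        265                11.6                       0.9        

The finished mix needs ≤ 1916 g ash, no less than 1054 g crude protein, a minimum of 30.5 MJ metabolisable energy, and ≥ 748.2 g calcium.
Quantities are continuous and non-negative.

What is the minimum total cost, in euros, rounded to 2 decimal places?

€1.05

Set it up as a linear program. Let x1 = kg of limestone, x2 = kg of pea protein, x3 = kg of DDGS.
Minimize 0.05x1 + 0.87x2 + 0.24x3 subject to:
  919x1 + 49x2 + 47x3 ≤ 1916   (ash)
  473x2 + 265x3 ≥ 1054   (crude protein)
  13.3x2 + 11.6x3 ≥ 30.5   (metabolisable energy)
  400x1 + 1.5x2 + 0.9x3 ≥ 748.2   (calcium)
  x1, x2, x3 ≥ 0.
The optimal basis is {limestone, DDGS}; pea protein drops out. The crude protein and calcium requirements are met with equality.
So limestone = 1.862 kg, DDGS = 3.977 kg.
Cost = 0.05·1.862 + 0.24·3.977 = 1.0476.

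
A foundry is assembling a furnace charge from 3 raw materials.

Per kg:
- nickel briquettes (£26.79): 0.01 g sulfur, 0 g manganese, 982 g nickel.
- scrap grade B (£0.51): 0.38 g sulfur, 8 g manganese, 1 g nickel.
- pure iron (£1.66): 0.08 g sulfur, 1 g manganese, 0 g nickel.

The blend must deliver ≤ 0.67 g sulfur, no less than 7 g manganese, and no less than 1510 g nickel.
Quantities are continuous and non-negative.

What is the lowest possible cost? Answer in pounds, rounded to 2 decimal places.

£41.62

Set it up as a linear program. Let x1 = kg of nickel briquettes, x2 = kg of scrap grade B, x3 = kg of pure iron.
min 26.79x1 + 0.51x2 + 1.66x3 with:
  0.01x1 + 0.38x2 + 0.08x3 ≤ 0.67   (sulfur)
  8x2 + 1x3 ≥ 7   (manganese)
  982x1 + 1x2 ≥ 1510   (nickel)
  x1, x2, x3 ≥ 0.
The minimum-cost mix takes nothing from pure iron — only nickel briquettes, scrap grade B. The manganese and nickel requirements are met with equality.
So nickel briquettes = 1.537 kg, scrap grade B = 0.875 kg.
Total cost: 26.79·1.537 + 0.51·0.875 = 41.6225.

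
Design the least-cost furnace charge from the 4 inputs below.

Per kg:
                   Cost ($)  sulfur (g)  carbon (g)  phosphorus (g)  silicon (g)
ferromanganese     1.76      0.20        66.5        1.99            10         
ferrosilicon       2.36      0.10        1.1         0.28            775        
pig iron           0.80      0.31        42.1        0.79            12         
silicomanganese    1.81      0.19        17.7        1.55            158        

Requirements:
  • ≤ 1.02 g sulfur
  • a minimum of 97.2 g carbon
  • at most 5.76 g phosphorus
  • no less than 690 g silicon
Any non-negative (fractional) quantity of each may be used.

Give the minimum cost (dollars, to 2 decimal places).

Treat it as an LP. Let x1 = kg of ferromanganese, x2 = kg of ferrosilicon, x3 = kg of pig iron, x4 = kg of silicomanganese.
Minimize 1.76x1 + 2.36x2 + 0.8x3 + 1.81x4 with:
  0.2x1 + 0.1x2 + 0.31x3 + 0.19x4 ≤ 1.02   (sulfur)
  66.5x1 + 1.1x2 + 42.1x3 + 17.7x4 ≥ 97.2   (carbon)
  1.99x1 + 0.28x2 + 0.79x3 + 1.55x4 ≤ 5.76   (phosphorus)
  10x1 + 775x2 + 12x3 + 158x4 ≥ 690   (silicon)
  x1, x2, x3, x4 ≥ 0.
The minimum-cost mix takes nothing from ferromanganese, silicomanganese — only ferrosilicon, pig iron. Binding constraints: carbon and silicon.
That vertex is x2 = 0.8549, x3 = 2.286.
Cost = 2.36·0.8549 + 0.8·2.286 = 3.8464.

$3.85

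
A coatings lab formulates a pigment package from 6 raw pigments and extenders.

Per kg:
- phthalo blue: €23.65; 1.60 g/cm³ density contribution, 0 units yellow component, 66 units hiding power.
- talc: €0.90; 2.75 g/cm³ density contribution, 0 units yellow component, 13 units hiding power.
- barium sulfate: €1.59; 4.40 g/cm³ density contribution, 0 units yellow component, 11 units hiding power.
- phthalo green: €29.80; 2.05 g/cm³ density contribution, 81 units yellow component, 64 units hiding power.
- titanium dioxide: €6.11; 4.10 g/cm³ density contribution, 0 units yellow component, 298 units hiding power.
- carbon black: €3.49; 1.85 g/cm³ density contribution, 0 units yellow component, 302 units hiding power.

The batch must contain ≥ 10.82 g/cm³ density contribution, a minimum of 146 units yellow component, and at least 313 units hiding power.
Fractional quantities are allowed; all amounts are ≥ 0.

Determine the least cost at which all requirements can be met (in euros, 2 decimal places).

€57.66

This is a linear program. Let x1 = kg of phthalo blue, x2 = kg of talc, x3 = kg of barium sulfate, x4 = kg of phthalo green, x5 = kg of titanium dioxide, x6 = kg of carbon black.
min 23.65x1 + 0.9x2 + 1.59x3 + 29.8x4 + 6.11x5 + 3.49x6 s.t.:
  1.6x1 + 2.75x2 + 4.4x3 + 2.05x4 + 4.1x5 + 1.85x6 ≥ 10.82   (density contribution)
  81x4 ≥ 146   (yellow component)
  66x1 + 13x2 + 11x3 + 64x4 + 298x5 + 302x6 ≥ 313   (hiding power)
  x1, x2, x3, x4, x5, x6 ≥ 0.
The optimal basis is {talc, phthalo green, carbon black}; phthalo blue, barium sulfate, titanium dioxide drop out. There the density contribution, yellow component, hiding power constraints are tight.
So talc = 2.2148 kg, phthalo green = 1.8025 kg, carbon black = 0.55911 kg.
Objective = 0.9·2.2148 + 29.8·1.8025 + 3.49·0.55911 = 57.6591.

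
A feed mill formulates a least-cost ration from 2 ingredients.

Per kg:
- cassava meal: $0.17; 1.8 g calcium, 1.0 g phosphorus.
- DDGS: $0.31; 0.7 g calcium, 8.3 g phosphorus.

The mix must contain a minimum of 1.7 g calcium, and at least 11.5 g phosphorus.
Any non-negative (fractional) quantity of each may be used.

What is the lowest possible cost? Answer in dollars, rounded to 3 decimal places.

$0.486

Let x1 = kg of cassava meal, x2 = kg of DDGS.
min 0.17x1 + 0.31x2 subject to:
  1.8x1 + 0.7x2 ≥ 1.7   (calcium)
  1x1 + 8.3x2 ≥ 11.5   (phosphorus)
  x1, x2 ≥ 0.
Both inputs are positive at the optimum. There the calcium and phosphorus constraints are tight.
So cassava meal = 0.4256 kg, DDGS = 1.334 kg.
Objective = 0.17·0.4256 + 0.31·1.334 = 0.48589.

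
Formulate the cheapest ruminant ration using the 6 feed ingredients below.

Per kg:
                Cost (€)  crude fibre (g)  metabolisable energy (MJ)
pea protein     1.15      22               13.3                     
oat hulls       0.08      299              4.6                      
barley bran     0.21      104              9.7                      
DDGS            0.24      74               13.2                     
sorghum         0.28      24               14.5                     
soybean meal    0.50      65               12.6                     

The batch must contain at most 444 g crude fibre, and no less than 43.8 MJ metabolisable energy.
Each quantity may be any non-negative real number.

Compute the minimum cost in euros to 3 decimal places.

This is a linear program. Let x1 = kg of pea protein, x2 = kg of oat hulls, x3 = kg of barley bran, x4 = kg of DDGS, x5 = kg of sorghum, x6 = kg of soybean meal.
min 1.15x1 + 0.08x2 + 0.21x3 + 0.24x4 + 0.28x5 + 0.5x6 s.t.:
  22x1 + 299x2 + 104x3 + 74x4 + 24x5 + 65x6 ≤ 444   (crude fibre)
  13.3x1 + 4.6x2 + 9.7x3 + 13.2x4 + 14.5x5 + 12.6x6 ≥ 43.8   (metabolisable energy)
  x1, x2, x3, x4, x5, x6 ≥ 0.
The cheapest feasible vertex uses only oat hulls, DDGS; pea protein, barley bran, sorghum, soybean meal are not used. Binding constraints: crude fibre and metabolisable energy.
Optimal quantities: oat hulls = 0.7264 kg, DDGS = 3.065 kg.
Hence cost = 0.08·0.7264 + 0.24·3.065 = €0.79371.

€0.794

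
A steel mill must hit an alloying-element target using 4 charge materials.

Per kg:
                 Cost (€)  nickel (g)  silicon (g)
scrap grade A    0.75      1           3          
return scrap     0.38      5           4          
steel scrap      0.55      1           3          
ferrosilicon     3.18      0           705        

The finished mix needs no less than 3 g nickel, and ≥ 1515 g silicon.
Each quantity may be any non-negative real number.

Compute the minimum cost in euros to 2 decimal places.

€7.05

Let x1 = kg of scrap grade A, x2 = kg of return scrap, x3 = kg of steel scrap, x4 = kg of ferrosilicon.
min 0.75x1 + 0.38x2 + 0.55x3 + 3.18x4 with:
  1x1 + 5x2 + 1x3 ≥ 3   (nickel)
  3x1 + 4x2 + 3x3 + 705x4 ≥ 1515   (silicon)
  x1, x2, x3, x4 ≥ 0.
The optimal basis is {return scrap, ferrosilicon}; scrap grade A, steel scrap drop out. There the nickel and silicon constraints are tight.
That vertex is x2 = 0.6, x4 = 2.146.
Total cost: 0.38·0.6 + 3.18·2.146 = 7.0523.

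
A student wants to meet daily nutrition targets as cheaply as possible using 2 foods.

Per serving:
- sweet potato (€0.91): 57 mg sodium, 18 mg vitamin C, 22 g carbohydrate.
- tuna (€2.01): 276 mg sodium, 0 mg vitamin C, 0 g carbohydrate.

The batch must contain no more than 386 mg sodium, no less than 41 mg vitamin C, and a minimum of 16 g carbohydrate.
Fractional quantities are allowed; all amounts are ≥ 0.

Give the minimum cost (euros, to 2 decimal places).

€2.07

Treat it as an LP. Let x1 = servings of sweet potato, x2 = servings of tuna.
Minimise 0.91x1 + 2.01x2 subject to:
  57x1 + 276x2 ≤ 386   (sodium)
  18x1 ≥ 41   (vitamin C)
  22x1 ≥ 16   (carbohydrate)
  x1, x2 ≥ 0.
The minimum-cost mix takes nothing from tuna — only sweet potato. The vitamin C requirement is met with equality.
Optimal quantities: sweet potato = 2.278 servings.
Objective = 0.91·2.278 = 2.0730.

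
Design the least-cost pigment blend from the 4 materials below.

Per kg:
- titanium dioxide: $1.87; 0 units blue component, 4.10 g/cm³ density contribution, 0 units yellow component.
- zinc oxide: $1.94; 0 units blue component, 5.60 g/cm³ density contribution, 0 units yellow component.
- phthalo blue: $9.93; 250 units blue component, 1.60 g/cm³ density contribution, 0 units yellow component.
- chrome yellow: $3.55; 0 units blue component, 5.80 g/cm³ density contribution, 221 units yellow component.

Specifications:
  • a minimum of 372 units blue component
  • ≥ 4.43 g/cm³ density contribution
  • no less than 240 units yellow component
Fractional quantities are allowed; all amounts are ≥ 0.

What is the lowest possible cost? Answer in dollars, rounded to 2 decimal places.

Treat it as an LP. Let x1 = kg of titanium dioxide, x2 = kg of zinc oxide, x3 = kg of phthalo blue, x4 = kg of chrome yellow.
min 1.87x1 + 1.94x2 + 9.93x3 + 3.55x4 subject to:
  250x3 ≥ 372   (blue component)
  4.1x1 + 5.6x2 + 1.6x3 + 5.8x4 ≥ 4.43   (density contribution)
  221x4 ≥ 240   (yellow component)
  x1, x2, x3, x4 ≥ 0.
The minimum-cost mix takes nothing from titanium dioxide, zinc oxide — only phthalo blue, chrome yellow. The blue component and yellow component requirements are met with equality.
So phthalo blue = 1.488 kg, chrome yellow = 1.086 kg.
Hence cost = 9.93·1.488 + 3.55·1.086 = $18.6311.

$18.63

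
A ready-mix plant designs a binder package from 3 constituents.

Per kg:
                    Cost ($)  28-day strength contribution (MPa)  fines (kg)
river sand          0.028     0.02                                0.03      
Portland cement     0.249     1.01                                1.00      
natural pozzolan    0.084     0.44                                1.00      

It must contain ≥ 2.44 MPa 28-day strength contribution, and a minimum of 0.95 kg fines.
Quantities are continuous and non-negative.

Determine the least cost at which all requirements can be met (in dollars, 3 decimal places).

$0.466

Let x1 = kg of river sand, x2 = kg of Portland cement, x3 = kg of natural pozzolan.
Minimize 0.028x1 + 0.249x2 + 0.084x3 subject to:
  0.02x1 + 1.01x2 + 0.44x3 ≥ 2.44   (28-day strength contribution)
  0.03x1 + 1x2 + 1x3 ≥ 0.95   (fines)
  x1, x2, x3 ≥ 0.
The minimum-cost mix takes nothing from river sand, Portland cement — only natural pozzolan. The 28-day strength contribution requirement is met with equality.
So natural pozzolan = 5.545 kg.
Hence cost = 0.084·5.545 = $0.46578.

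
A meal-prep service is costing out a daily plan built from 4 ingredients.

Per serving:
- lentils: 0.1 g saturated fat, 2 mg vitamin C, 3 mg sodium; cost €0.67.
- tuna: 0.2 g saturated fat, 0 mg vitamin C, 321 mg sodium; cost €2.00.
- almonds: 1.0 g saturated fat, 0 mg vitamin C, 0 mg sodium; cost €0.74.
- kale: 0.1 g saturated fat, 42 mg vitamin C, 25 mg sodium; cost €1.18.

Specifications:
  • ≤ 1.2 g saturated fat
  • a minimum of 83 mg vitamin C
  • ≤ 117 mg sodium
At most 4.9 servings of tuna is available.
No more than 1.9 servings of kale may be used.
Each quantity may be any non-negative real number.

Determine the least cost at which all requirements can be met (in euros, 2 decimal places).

€3.31

Set it up as a linear program. Let x1 = servings of lentils, x2 = servings of tuna, x3 = servings of almonds, x4 = servings of kale.
Minimize 0.67x1 + 2x2 + 0.74x3 + 1.18x4 with:
  0.1x1 + 0.2x2 + 1x3 + 0.1x4 ≤ 1.2   (saturated fat)
  2x1 + 42x4 ≥ 83   (vitamin C)
  3x1 + 321x2 + 25x4 ≤ 117   (sodium)
  x2 ≤ 4.9
  x4 ≤ 1.9
  x1, x2, x3, x4 ≥ 0.
The minimum-cost mix takes nothing from tuna, almonds — only lentils, kale. Binding constraints: vitamin C and the kale cap.
Optimal quantities: lentils = 1.6 servings, kale = 1.9 servings.
Total cost: 0.67·1.6 + 1.18·1.9 = 3.3140.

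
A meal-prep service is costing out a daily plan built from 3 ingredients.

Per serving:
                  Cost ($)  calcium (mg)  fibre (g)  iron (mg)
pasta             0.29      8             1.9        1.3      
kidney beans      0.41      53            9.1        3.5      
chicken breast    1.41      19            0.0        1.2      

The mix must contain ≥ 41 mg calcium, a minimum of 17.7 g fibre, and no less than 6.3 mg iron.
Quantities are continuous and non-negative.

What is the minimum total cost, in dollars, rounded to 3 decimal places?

$0.797

Set it up as a linear program. Let x1 = servings of pasta, x2 = servings of kidney beans, x3 = servings of chicken breast.
Minimize 0.29x1 + 0.41x2 + 1.41x3 with:
  8x1 + 53x2 + 19x3 ≥ 41   (calcium)
  1.9x1 + 9.1x2 ≥ 17.7   (fibre)
  1.3x1 + 3.5x2 + 1.2x3 ≥ 6.3   (iron)
  x1, x2, x3 ≥ 0.
At the optimum only kidney beans is positive (pasta, chicken breast = 0). There the fibre constraint is tight.
Optimal quantities: kidney beans = 1.945 servings.
Cost = 0.41·1.945 = 0.79745.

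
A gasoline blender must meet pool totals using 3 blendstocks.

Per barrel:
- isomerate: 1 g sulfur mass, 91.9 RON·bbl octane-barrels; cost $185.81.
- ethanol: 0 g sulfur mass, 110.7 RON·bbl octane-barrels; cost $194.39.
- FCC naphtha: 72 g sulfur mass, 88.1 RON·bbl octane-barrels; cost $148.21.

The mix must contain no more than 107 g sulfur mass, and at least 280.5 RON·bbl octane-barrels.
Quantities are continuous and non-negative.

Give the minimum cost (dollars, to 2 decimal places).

Let x1 = barrels of isomerate, x2 = barrels of ethanol, x3 = barrels of FCC naphtha.
Minimise 185.81x1 + 194.39x2 + 148.21x3 subject to:
  1x1 + 72x3 ≤ 107   (sulfur mass)
  91.9x1 + 110.7x2 + 88.1x3 ≥ 280.5   (octane-barrels)
  x1, x2, x3 ≥ 0.
At the optimum only ethanol, FCC naphtha are positive (isomerate = 0). The sulfur mass and octane-barrels requirements are met with equality.
So ethanol = 1.3512 barrels, FCC naphtha = 1.4861 barrels.
Total cost: 194.39·1.3512 + 148.21·1.4861 = 482.9146.

$482.91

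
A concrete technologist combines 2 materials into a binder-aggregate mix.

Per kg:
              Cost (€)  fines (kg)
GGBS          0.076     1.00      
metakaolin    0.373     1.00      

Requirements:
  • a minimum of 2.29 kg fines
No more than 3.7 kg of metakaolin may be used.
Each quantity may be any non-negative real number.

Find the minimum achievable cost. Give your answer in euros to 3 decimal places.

€0.174

Set it up as a linear program. Let x1 = kg of GGBS, x2 = kg of metakaolin.
Minimize 0.076x1 + 0.373x2 s.t.:
  1x1 + 1x2 ≥ 2.29   (fines)
  x2 ≤ 3.7
  x1, x2 ≥ 0.
The optimal basis is {GGBS}; metakaolin drops out. The fines requirement is met with equality.
That vertex is x1 = 2.29.
Total cost: 0.076·2.29 = 0.17404.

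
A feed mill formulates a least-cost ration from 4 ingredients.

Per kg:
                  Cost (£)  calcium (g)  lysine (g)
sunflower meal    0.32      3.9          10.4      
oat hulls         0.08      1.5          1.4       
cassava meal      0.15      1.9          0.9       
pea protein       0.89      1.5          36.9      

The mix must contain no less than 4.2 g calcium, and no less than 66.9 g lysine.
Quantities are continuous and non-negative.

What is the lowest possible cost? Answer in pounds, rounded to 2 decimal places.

£1.64

This is a linear program. Let x1 = kg of sunflower meal, x2 = kg of oat hulls, x3 = kg of cassava meal, x4 = kg of pea protein.
min 0.32x1 + 0.08x2 + 0.15x3 + 0.89x4 s.t.:
  3.9x1 + 1.5x2 + 1.9x3 + 1.5x4 ≥ 4.2   (calcium)
  10.4x1 + 1.4x2 + 0.9x3 + 36.9x4 ≥ 66.9   (lysine)
  x1, x2, x3, x4 ≥ 0.
The minimum-cost mix takes nothing from oat hulls, cassava meal — only sunflower meal, pea protein. The calcium and lysine requirements are met with equality.
That vertex is x1 = 0.4258, x4 = 1.693.
Hence cost = 0.32·0.4258 + 0.89·1.693 = £1.6430.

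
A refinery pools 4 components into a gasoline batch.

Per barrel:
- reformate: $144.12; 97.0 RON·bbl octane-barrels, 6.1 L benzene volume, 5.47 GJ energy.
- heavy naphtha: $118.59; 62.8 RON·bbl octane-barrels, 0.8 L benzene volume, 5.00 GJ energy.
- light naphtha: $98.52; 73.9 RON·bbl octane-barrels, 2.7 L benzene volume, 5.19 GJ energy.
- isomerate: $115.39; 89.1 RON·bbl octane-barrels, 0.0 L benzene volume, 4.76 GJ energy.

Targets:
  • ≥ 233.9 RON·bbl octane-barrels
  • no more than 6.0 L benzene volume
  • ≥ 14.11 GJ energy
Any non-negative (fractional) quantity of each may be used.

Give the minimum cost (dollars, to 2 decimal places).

Treat it as an LP. Let x1 = barrels of reformate, x2 = barrels of heavy naphtha, x3 = barrels of light naphtha, x4 = barrels of isomerate.
min 144.12x1 + 118.59x2 + 98.52x3 + 115.39x4 subject to:
  97x1 + 62.8x2 + 73.9x3 + 89.1x4 ≥ 233.9   (octane-barrels)
  6.1x1 + 0.8x2 + 2.7x3 ≤ 6   (benzene volume)
  5.47x1 + 5x2 + 5.19x3 + 4.76x4 ≥ 14.11   (energy)
  x1, x2, x3, x4 ≥ 0.
At the optimum only light naphtha, isomerate are positive (reformate, heavy naphtha = 0). There the octane-barrels and energy constraints are tight.
That vertex is x3 = 1.29975, x4 = 1.54712.
Total cost: 98.52·1.29975 + 115.39·1.54712 = 306.5735.

$306.57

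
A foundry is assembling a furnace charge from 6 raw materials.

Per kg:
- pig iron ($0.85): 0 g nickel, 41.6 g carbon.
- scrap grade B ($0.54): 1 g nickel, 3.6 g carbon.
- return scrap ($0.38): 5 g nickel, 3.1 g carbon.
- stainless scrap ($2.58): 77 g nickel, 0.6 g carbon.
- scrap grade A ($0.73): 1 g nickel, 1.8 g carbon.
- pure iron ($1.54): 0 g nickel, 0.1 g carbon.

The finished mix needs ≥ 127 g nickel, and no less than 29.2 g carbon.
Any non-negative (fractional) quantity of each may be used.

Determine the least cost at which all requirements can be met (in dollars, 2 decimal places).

$4.83

Let x1 = kg of pig iron, x2 = kg of scrap grade B, x3 = kg of return scrap, x4 = kg of stainless scrap, x5 = kg of scrap grade A, x6 = kg of pure iron.
min 0.85x1 + 0.54x2 + 0.38x3 + 2.58x4 + 0.73x5 + 1.54x6 with:
  1x2 + 5x3 + 77x4 + 1x5 ≥ 127   (nickel)
  41.6x1 + 3.6x2 + 3.1x3 + 0.6x4 + 1.8x5 + 0.1x6 ≥ 29.2   (carbon)
  x1, x2, x3, x4, x5, x6 ≥ 0.
At the optimum only pig iron, stainless scrap are positive (scrap grade B, return scrap, scrap grade A, pure iron = 0). The nickel and carbon requirements are met with equality.
Solving gives x1 = 0.6781, x4 = 1.649.
Total cost: 0.85·0.6781 + 2.58·1.649 = 4.8308.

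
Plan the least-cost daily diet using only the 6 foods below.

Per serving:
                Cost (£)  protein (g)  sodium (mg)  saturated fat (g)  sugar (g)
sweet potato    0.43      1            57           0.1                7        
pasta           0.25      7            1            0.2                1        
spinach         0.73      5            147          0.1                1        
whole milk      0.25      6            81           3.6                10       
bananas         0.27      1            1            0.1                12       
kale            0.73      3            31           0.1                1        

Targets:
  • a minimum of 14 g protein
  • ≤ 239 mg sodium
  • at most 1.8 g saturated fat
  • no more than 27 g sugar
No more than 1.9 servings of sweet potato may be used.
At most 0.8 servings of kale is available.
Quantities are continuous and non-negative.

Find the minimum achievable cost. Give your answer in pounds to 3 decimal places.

£0.500

Treat it as an LP. Let x1 = servings of sweet potato, x2 = servings of pasta, x3 = servings of spinach, x4 = servings of whole milk, x5 = servings of bananas, x6 = servings of kale.
Minimize 0.43x1 + 0.25x2 + 0.73x3 + 0.25x4 + 0.27x5 + 0.73x6 s.t.:
  1x1 + 7x2 + 5x3 + 6x4 + 1x5 + 3x6 ≥ 14   (protein)
  57x1 + 1x2 + 147x3 + 81x4 + 1x5 + 31x6 ≤ 239   (sodium)
  0.1x1 + 0.2x2 + 0.1x3 + 3.6x4 + 0.1x5 + 0.1x6 ≤ 1.8   (saturated fat)
  7x1 + 1x2 + 1x3 + 10x4 + 12x5 + 1x6 ≤ 27   (sugar)
  x1 ≤ 1.9
  x6 ≤ 0.8
  x1, x2, x3, x4, x5, x6 ≥ 0.
The optimal basis is {pasta}; sweet potato, spinach, whole milk, bananas, kale drop out. Binding constraint: protein.
That vertex is x2 = 2.
Cost = 0.25·2 = 0.50000.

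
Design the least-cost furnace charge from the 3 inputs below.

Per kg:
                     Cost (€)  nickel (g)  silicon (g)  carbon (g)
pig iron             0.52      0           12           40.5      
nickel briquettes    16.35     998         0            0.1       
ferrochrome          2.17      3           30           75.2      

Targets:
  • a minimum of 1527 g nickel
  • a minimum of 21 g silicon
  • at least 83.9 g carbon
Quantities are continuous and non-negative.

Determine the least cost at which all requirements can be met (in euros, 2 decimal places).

Treat it as an LP. Let x1 = kg of pig iron, x2 = kg of nickel briquettes, x3 = kg of ferrochrome.
Minimize 0.52x1 + 16.35x2 + 2.17x3 with:
  998x2 + 3x3 ≥ 1527   (nickel)
  12x1 + 30x3 ≥ 21   (silicon)
  40.5x1 + 0.1x2 + 75.2x3 ≥ 83.9   (carbon)
  x1, x2, x3 ≥ 0.
At the optimum only pig iron, nickel briquettes are positive (ferrochrome = 0). The nickel and carbon requirements are met with equality.
Solving gives x1 = 2.068, x2 = 1.53.
Hence cost = 0.52·2.068 + 16.35·1.53 = €26.0909.

€26.09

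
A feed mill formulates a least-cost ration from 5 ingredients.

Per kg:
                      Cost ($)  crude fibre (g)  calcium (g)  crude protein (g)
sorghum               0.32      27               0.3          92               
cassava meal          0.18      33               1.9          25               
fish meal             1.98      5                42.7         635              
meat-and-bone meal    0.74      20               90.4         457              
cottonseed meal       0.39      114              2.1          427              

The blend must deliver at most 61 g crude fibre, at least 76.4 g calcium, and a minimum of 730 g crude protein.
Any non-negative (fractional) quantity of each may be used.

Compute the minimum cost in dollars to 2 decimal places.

Let x1 = kg of sorghum, x2 = kg of cassava meal, x3 = kg of fish meal, x4 = kg of meat-and-bone meal, x5 = kg of cottonseed meal.
Minimize 0.32x1 + 0.18x2 + 1.98x3 + 0.74x4 + 0.39x5 subject to:
  27x1 + 33x2 + 5x3 + 20x4 + 114x5 ≤ 61   (crude fibre)
  0.3x1 + 1.9x2 + 42.7x3 + 90.4x4 + 2.1x5 ≥ 76.4   (calcium)
  92x1 + 25x2 + 635x3 + 457x4 + 427x5 ≥ 730   (crude protein)
  x1, x2, x3, x4, x5 ≥ 0.
The optimal basis is {meat-and-bone meal, cottonseed meal}; sorghum, cassava meal, fish meal drop out. Binding constraints: crude fibre and crude protein.
So meat-and-bone meal = 1.313 kg, cottonseed meal = 0.3048 kg.
Objective = 0.74·1.313 + 0.39·0.3048 = 1.0905.

$1.09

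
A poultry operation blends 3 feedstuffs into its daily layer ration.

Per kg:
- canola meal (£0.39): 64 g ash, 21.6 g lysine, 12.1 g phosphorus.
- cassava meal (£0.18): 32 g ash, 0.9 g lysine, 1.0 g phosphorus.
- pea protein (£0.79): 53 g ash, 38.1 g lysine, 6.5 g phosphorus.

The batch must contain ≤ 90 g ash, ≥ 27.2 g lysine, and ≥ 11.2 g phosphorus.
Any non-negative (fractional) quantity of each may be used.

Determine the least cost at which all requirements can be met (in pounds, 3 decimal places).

£0.491

This is a linear program. Let x1 = kg of canola meal, x2 = kg of cassava meal, x3 = kg of pea protein.
Minimize 0.39x1 + 0.18x2 + 0.79x3 with:
  64x1 + 32x2 + 53x3 ≤ 90   (ash)
  21.6x1 + 0.9x2 + 38.1x3 ≥ 27.2   (lysine)
  12.1x1 + 1x2 + 6.5x3 ≥ 11.2   (phosphorus)
  x1, x2, x3 ≥ 0.
The optimal basis is {canola meal}; cassava meal, pea protein drop out. The lysine requirement is met with equality.
Solving gives x1 = 1.259.
Hence cost = 0.39·1.259 = £0.49101.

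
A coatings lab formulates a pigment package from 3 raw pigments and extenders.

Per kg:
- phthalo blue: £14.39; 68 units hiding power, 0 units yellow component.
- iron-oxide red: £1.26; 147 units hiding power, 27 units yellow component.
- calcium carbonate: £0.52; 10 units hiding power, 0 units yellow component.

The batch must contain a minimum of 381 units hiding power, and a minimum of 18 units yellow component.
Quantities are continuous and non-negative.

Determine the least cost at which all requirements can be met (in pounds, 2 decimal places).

Treat it as an LP. Let x1 = kg of phthalo blue, x2 = kg of iron-oxide red, x3 = kg of calcium carbonate.
Minimize 14.39x1 + 1.26x2 + 0.52x3 s.t.:
  68x1 + 147x2 + 10x3 ≥ 381   (hiding power)
  27x2 ≥ 18   (yellow component)
  x1, x2, x3 ≥ 0.
The cheapest feasible vertex uses only iron-oxide red; phthalo blue, calcium carbonate are not used. There the hiding power constraint is tight.
That vertex is x2 = 2.592.
Total cost: 1.26·2.592 = 3.2659.

£3.27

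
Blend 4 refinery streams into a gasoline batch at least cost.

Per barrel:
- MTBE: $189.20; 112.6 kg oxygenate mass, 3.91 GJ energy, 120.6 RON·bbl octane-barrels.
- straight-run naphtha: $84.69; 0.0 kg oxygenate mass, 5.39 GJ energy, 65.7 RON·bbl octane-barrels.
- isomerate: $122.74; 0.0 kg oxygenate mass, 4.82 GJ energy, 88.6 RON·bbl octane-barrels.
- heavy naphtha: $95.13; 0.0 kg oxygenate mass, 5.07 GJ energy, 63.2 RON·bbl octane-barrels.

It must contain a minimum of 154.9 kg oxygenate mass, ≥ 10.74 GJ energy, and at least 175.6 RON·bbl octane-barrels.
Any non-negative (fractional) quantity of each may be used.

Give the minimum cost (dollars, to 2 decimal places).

$344.51

Set it up as a linear program. Let x1 = barrels of MTBE, x2 = barrels of straight-run naphtha, x3 = barrels of isomerate, x4 = barrels of heavy naphtha.
Minimize 189.2x1 + 84.69x2 + 122.74x3 + 95.13x4 with:
  112.6x1 ≥ 154.9   (oxygenate mass)
  3.91x1 + 5.39x2 + 4.82x3 + 5.07x4 ≥ 10.74   (energy)
  120.6x1 + 65.7x2 + 88.6x3 + 63.2x4 ≥ 175.6   (octane-barrels)
  x1, x2, x3, x4 ≥ 0.
The cheapest feasible vertex uses only MTBE, straight-run naphtha; isomerate, heavy naphtha are not used. The oxygenate mass and energy requirements are met with equality.
So MTBE = 1.37567 barrels, straight-run naphtha = 0.994647 barrels.
Cost = 189.2·1.37567 + 84.69·0.994647 = 344.5134.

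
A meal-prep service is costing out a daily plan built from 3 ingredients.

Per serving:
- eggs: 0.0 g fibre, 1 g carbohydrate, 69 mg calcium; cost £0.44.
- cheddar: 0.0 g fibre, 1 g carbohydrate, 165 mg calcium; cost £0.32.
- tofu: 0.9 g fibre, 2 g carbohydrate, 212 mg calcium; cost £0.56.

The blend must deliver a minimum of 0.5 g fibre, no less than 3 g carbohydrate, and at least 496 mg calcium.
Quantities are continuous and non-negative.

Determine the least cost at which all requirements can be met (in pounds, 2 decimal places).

£1.04

Treat it as an LP. Let x1 = servings of eggs, x2 = servings of cheddar, x3 = servings of tofu.
Minimise 0.44x1 + 0.32x2 + 0.56x3 with:
  0.9x3 ≥ 0.5   (fibre)
  1x1 + 1x2 + 2x3 ≥ 3   (carbohydrate)
  69x1 + 165x2 + 212x3 ≥ 496   (calcium)
  x1, x2, x3 ≥ 0.
The optimal basis is {cheddar, tofu}; eggs drops out. The fibre and calcium requirements are met with equality.
Optimal quantities: cheddar = 2.292 servings, tofu = 0.5556 servings.
Objective = 0.32·2.292 + 0.56·0.5556 = 1.0446.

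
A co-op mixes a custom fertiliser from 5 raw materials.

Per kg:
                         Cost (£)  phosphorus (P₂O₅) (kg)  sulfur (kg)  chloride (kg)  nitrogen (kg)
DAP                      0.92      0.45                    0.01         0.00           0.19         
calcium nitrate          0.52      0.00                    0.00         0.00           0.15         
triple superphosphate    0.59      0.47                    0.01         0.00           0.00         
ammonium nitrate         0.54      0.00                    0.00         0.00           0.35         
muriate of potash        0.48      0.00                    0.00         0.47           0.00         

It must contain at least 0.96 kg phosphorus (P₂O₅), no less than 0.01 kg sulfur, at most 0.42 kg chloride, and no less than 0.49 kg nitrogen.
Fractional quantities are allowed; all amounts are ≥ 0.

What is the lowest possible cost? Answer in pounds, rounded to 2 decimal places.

This is a linear program. Let x1 = kg of DAP, x2 = kg of calcium nitrate, x3 = kg of triple superphosphate, x4 = kg of ammonium nitrate, x5 = kg of muriate of potash.
min 0.92x1 + 0.52x2 + 0.59x3 + 0.54x4 + 0.48x5 s.t.:
  0.45x1 + 0.47x3 ≥ 0.96   (phosphorus (P₂O₅))
  0.01x1 + 0.01x3 ≥ 0.01   (sulfur)
  0.47x5 ≤ 0.42   (chloride)
  0.19x1 + 0.15x2 + 0.35x4 ≥ 0.49   (nitrogen)
  x1, x2, x3, x4, x5 ≥ 0.
The cheapest feasible vertex uses only triple superphosphate, ammonium nitrate; DAP, calcium nitrate, muriate of potash are not used. There the phosphorus (P₂O₅) and nitrogen constraints are tight.
Optimal quantities: triple superphosphate = 2.043 kg, ammonium nitrate = 1.4 kg.
Cost = 0.59·2.043 + 0.54·1.4 = 1.9614.

£1.96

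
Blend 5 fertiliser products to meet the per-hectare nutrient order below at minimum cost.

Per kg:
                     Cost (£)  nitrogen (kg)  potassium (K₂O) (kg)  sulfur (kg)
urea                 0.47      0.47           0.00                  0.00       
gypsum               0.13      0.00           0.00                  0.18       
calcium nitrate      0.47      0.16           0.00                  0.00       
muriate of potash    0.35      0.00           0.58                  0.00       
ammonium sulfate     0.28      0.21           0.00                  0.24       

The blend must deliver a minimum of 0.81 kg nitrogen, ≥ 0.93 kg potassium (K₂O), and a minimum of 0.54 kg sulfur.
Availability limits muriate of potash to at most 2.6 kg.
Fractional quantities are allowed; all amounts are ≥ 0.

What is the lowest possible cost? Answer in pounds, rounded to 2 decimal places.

Let x1 = kg of urea, x2 = kg of gypsum, x3 = kg of calcium nitrate, x4 = kg of muriate of potash, x5 = kg of ammonium sulfate.
Minimize 0.47x1 + 0.13x2 + 0.47x3 + 0.35x4 + 0.28x5 s.t.:
  0.47x1 + 0.16x3 + 0.21x5 ≥ 0.81   (nitrogen)
  0.58x4 ≥ 0.93   (potassium (K₂O))
  0.18x2 + 0.24x5 ≥ 0.54   (sulfur)
  x4 ≤ 2.6
  x1, x2, x3, x4, x5 ≥ 0.
The cheapest feasible vertex uses only urea, muriate of potash, ammonium sulfate; gypsum, calcium nitrate are not used. Binding constraints: nitrogen, potassium (K₂O), sulfur.
That vertex is x1 = 0.7181, x4 = 1.603, x5 = 2.25.
Objective = 0.47·0.7181 + 0.35·1.603 + 0.28·2.25 = 1.5286.

£1.53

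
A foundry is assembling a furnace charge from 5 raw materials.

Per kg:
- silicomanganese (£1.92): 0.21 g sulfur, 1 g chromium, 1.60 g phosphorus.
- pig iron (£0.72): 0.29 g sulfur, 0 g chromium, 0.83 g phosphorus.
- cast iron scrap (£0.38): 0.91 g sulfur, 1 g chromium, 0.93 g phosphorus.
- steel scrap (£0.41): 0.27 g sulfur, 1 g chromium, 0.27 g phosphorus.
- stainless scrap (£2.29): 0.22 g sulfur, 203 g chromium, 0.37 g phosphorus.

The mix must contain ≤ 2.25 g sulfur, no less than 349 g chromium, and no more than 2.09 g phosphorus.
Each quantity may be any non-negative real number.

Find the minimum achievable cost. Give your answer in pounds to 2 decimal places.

Let x1 = kg of silicomanganese, x2 = kg of pig iron, x3 = kg of cast iron scrap, x4 = kg of steel scrap, x5 = kg of stainless scrap.
Minimise 1.92x1 + 0.72x2 + 0.38x3 + 0.41x4 + 2.29x5 with:
  0.21x1 + 0.29x2 + 0.91x3 + 0.27x4 + 0.22x5 ≤ 2.25   (sulfur)
  1x1 + 1x3 + 1x4 + 203x5 ≥ 349   (chromium)
  1.6x1 + 0.83x2 + 0.93x3 + 0.27x4 + 0.37x5 ≤ 2.09   (phosphorus)
  x1, x2, x3, x4, x5 ≥ 0.
At the optimum only stainless scrap is positive (silicomanganese, pig iron, cast iron scrap, steel scrap = 0). Binding constraint: chromium.
Solving gives x5 = 1.719.
Total cost: 2.29·1.719 = 3.9365.

£3.94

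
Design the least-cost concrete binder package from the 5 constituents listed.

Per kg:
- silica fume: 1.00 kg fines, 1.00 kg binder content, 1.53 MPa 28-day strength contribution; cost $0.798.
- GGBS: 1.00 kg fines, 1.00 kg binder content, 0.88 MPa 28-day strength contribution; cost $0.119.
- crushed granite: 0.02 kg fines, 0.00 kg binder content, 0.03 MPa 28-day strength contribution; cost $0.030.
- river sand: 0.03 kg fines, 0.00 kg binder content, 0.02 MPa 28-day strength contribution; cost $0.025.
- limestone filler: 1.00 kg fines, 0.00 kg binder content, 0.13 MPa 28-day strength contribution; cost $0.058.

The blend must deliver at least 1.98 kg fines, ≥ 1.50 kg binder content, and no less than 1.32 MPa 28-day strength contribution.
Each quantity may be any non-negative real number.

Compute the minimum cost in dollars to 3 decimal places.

Set it up as a linear program. Let x1 = kg of silica fume, x2 = kg of GGBS, x3 = kg of crushed granite, x4 = kg of river sand, x5 = kg of limestone filler.
min 0.798x1 + 0.119x2 + 0.03x3 + 0.025x4 + 0.058x5 subject to:
  1x1 + 1x2 + 0.02x3 + 0.03x4 + 1x5 ≥ 1.98   (fines)
  1x1 + 1x2 ≥ 1.5   (binder content)
  1.53x1 + 0.88x2 + 0.03x3 + 0.02x4 + 0.13x5 ≥ 1.32   (28-day strength contribution)
  x1, x2, x3, x4, x5 ≥ 0.
At the optimum only GGBS, limestone filler are positive (silica fume, crushed granite, river sand = 0). The fines and binder content requirements are met with equality.
Optimal quantities: GGBS = 1.5 kg, limestone filler = 0.48 kg.
Cost = 0.119·1.5 + 0.058·0.48 = 0.20634.

$0.206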